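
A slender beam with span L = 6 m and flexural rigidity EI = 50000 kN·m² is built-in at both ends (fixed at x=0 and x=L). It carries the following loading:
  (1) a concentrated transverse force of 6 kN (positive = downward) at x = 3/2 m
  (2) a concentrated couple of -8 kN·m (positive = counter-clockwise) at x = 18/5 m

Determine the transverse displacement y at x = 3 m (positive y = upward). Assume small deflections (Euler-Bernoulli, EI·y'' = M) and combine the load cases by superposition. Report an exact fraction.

y(3) = -99/10000000 m

Load 1 — point force P=6 kN at a=3/2 m (b=L-a=9/2):
  y_1 = -Pa²(L-x)²(3bL-(3b+a)(L-x))/(6L³EI)  [x>a] = -6·(3/2)²·(6-3)²·(3·(9/2)·6-(3·(9/2)+(3/2))·(6-3))/(6·6³·50000) = -27/400000 m
Load 2 — applied couple M₀=-8 kN·m at a=18/5 m (b=L-a=12/5):
  y_2 = (R_Ax³/6 - M_Ax²/2)/EI  [x≤a] with R_A=-48/25, M_A=-64/25 = ((-48/25)·3³/6 - (-64/25)·3²/2)/50000 = 9/156250 m
Superposition: y = Σ y_i = -99/10000000 m ≈ -0.000010 m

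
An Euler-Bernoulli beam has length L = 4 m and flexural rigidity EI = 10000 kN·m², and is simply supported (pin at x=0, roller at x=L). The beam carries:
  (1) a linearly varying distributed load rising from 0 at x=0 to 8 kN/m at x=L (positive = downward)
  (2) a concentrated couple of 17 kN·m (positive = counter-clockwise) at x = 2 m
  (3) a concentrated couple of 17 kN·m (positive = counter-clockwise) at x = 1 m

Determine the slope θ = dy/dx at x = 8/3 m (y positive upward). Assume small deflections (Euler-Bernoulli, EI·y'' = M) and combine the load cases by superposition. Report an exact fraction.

θ(8/3) = 2987/97200000 rad

Load 1 — triangular load w₀=8 kN/m (0→w₀ over full span):
  θ_1 = -w₀(7L⁴-30L²x²+15x⁴)/(360LEI) = -8·(7·4⁴-30·4²·(8/3)²+15·(8/3)⁴)/(360·4·10000) = 364/759375 rad
Load 2 — applied couple M₀=17 kN·m at a=2 m (b=L-a=2):
  θ_2 = (M₀x²/(2L)-M₀(x-a)+C₁)/EI  [x>a] with C₁=M₀(3b²-L²)/(6L)=-17/6 = (17·(8/3)²/(2·4)-17·((8/3)-2)+(-17/6))/10000 = 17/180000 rad
Load 3 — applied couple M₀=17 kN·m at a=1 m (b=L-a=3):
  θ_3 = (M₀x²/(2L)-M₀(x-a)+C₁)/EI  [x>a] with C₁=M₀(3b²-L²)/(6L)=187/24 = (17·(8/3)²/(2·4)-17·((8/3)-1)+(187/24))/10000 = -391/720000 rad
Superposition: θ = Σ θ_i = 2987/97200000 rad ≈ 0.000031 rad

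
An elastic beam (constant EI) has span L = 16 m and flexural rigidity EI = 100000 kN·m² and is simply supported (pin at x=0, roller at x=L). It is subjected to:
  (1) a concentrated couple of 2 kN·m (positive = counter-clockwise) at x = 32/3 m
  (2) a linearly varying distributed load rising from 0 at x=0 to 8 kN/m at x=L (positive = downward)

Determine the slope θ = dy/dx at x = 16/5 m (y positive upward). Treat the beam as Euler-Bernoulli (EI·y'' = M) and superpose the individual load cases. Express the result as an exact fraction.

θ(16/5) = -187393/35156250 rad

Load 1 — applied couple M₀=2 kN·m at a=32/3 m (b=L-a=16/3):
  θ_1 = (M₀x²/(2L)+C₁)/EI  [x≤a] with C₁=M₀(3b²-L²)/(6L)=-32/9 = (2·(16/5)²/(2·16)+(-32/9))/100000 = -41/1406250 rad
Load 2 — triangular load w₀=8 kN/m (0→w₀ over full span):
  θ_2 = -w₀(7L⁴-30L²x²+15x⁴)/(360LEI) = -8·(7·16⁴-30·16²·(16/5)²+15·(16/5)⁴)/(360·16·100000) = -93184/17578125 rad
Superposition: θ = Σ θ_i = -187393/35156250 rad ≈ -0.005330 rad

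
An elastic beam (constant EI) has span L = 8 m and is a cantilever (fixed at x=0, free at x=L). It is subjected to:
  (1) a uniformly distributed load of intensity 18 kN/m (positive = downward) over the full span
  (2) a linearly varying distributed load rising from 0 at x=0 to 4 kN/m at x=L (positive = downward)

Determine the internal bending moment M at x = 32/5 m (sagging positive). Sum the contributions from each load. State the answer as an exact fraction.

Load 1 — uniform load w=18 kN/m over full span:
  M_1 = -w(L-x)²/2 = -18·(8-(32/5))²/2 = -576/25 kN·m
Load 2 — triangular load w₀=4 kN/m (0→w₀ over full span):
  M_2 = w₀Lx/2 - w₀L²/3 - w₀x³/(6L) = 4·8·(32/5)/2 - 4·8²/3 - 4·(32/5)³/(6·8) = -1792/375 kN·m
Superposition: M = Σ M_i = -10432/375 kN·m ≈ -27.818667 kN·m

M(32/5) = -10432/375 kN·m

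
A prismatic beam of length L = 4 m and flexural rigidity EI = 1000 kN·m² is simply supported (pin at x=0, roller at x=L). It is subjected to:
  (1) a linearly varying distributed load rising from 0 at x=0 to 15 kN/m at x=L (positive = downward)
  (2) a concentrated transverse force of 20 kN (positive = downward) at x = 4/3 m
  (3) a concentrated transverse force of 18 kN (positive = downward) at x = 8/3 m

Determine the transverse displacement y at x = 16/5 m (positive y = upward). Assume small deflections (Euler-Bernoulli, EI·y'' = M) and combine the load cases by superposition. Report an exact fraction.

Load 1 — triangular load w₀=15 kN/m (0→w₀ over full span):
  y_1 = -w₀x(7L⁴-10L²x²+3x⁴)/(360LEI) = -15·(16/5)·(7·4⁴-10·4²·(16/5)²+3·(16/5)⁴)/(360·4·1000) = -6096/390625 m
Load 2 — point force P=20 kN at a=4/3 m (b=L-a=8/3):
  y_2 = -Pa(L-x)(2Lx-a²-x²)/(6LEI)  [x>a] = -20·(4/3)·(4-(16/5))·(2·4·(16/5)-(4/3)²-(16/5)²)/(6·4·1000) = -3056/253125 m
Load 3 — point force P=18 kN at a=8/3 m (b=L-a=4/3):
  y_3 = -Pa(L-x)(2Lx-a²-x²)/(6LEI)  [x>a] = -18·(8/3)·(4-(16/5))·(2·4·(16/5)-(8/3)²-(16/5)²)/(6·4·1000) = -1856/140625 m
Superposition: y = Σ y_i = -1293376/31640625 m ≈ -0.040877 m

y(16/5) = -1293376/31640625 m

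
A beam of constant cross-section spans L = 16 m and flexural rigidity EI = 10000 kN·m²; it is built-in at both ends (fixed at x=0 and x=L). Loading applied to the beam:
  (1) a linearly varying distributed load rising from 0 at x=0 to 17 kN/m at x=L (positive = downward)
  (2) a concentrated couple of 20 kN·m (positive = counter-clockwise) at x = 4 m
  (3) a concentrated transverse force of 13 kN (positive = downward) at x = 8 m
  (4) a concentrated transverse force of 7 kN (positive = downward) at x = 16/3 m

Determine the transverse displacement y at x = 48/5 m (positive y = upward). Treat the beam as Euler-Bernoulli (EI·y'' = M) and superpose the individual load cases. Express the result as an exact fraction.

y(48/5) = -131542744/791015625 m

Load 1 — triangular load w₀=17 kN/m (0→w₀ over full span):
  y_1 = -w₀x²(L-x)²(x+2L)/(120LEI) = -17·(48/5)²·(16-(48/5))²·((48/5)+2·16)/(120·16·10000) = -1357824/9765625 m
Load 2 — applied couple M₀=20 kN·m at a=4 m (b=L-a=12):
  y_2 = (R_Ax³/6 - M_Ax²/2 - M₀(x-a)²/2)/EI  [x>a] with R_A=45/32, M_A=-15/4 = ((45/32)·(48/5)³/6 - (-15/4)·(48/5)²/2 - 20·((48/5)-4)²/2)/10000 = 104/15625 m
Load 3 — point force P=13 kN at a=8 m (b=L-a=8):
  y_3 = -Pa²(L-x)²(3bL-(3b+a)(L-x))/(6L³EI)  [x>a] = -13·8²·(16-(48/5))²·(3·8·16-(3·8+8)·(16-(48/5)))/(6·16³·10000) = -5824/234375 m
Load 4 — point force P=7 kN at a=16/3 m (b=L-a=32/3):
  y_4 = -Pa²(L-x)²(3bL-(3b+a)(L-x))/(6L³EI)  [x>a] = -7·(16/3)²·(16-(48/5))²·(3·(32/3)·16-(3·(32/3)+(16/3))·(16-(48/5)))/(6·16³·10000) = -57344/6328125 m
Superposition: y = Σ y_i = -131542744/791015625 m ≈ -0.166296 m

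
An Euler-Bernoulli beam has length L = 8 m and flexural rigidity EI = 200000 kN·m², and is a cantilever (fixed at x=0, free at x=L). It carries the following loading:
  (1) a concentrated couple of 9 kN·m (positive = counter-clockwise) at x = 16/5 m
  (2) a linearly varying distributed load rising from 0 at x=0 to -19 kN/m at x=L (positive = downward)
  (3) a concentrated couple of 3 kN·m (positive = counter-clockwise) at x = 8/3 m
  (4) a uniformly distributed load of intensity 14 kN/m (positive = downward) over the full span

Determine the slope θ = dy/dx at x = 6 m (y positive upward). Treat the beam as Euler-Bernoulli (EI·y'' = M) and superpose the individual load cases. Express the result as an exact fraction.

Load 1 — applied couple M₀=9 kN·m at a=16/5 m (b=L-a=24/5):
  θ_1 = M₀a/EI  [x>a] = 9·(16/5)/200000 = 9/62500 rad
Load 2 — triangular load w₀=-19 kN/m (0→w₀ over full span):
  θ_2 = (w₀Lx²/4-w₀L²x/3-w₀x⁴/(24L))/EI = ((-19)·8·6²/4-(-19)·8²·6/3-(-19)·6⁴/(24·8))/200000 = 4769/800000 rad
Load 3 — applied couple M₀=3 kN·m at a=8/3 m (b=L-a=16/3):
  θ_3 = M₀a/EI  [x>a] = 3·(8/3)/200000 = 1/25000 rad
Load 4 — uniform load w=14 kN/m over full span:
  θ_4 = -wx(x²-3Lx+3L²)/(6EI) = -14·6·(6²-3·8·6+3·8²)/(6·200000) = -147/25000 rad
Superposition: θ = Σ θ_i = 1061/4000000 rad ≈ 0.000265 rad

θ(6) = 1061/4000000 rad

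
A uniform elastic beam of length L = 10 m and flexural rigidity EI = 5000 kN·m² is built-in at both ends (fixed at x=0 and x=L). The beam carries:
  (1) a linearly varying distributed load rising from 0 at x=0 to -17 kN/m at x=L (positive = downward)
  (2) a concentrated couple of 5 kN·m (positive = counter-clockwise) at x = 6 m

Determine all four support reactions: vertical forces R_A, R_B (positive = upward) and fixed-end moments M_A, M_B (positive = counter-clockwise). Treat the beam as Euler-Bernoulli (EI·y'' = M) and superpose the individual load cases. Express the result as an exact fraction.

R_A = -1239/50 kN, M_A = -826/15 kN·m, R_B = -3011/50 kN, M_B = 428/5 kN·m

Load 1 — triangular load w₀=-17 kN/m (0→w₀ over full span):
  R_A = 3w₀L/20 = 3·(-17)·10/20 = -51/2 kN
  M_A = w₀L²/30 = (-17)·10²/30 = -170/3 kN·m
  R_B = 7w₀L/20 = 7·(-17)·10/20 = -119/2 kN
  M_B = -w₀L²/20 = -(-17)·10²/20 = 85 kN·m
Load 2 — applied couple M₀=5 kN·m at a=6 m (b=L-a=4):
  R_A = 6M₀ab/L³ = 6·5·6·4/10³ = 18/25 kN
  M_A = M₀b(2a-b)/L² = 5·4·(2·6-4)/10² = 8/5 kN·m
  R_B = -6M₀ab/L³ = -6·5·6·4/10³ = -18/25 kN
  M_B = M₀a(2b-a)/L² = 5·6·(2·4-6)/10² = 3/5 kN·m
Superposition: R_A = -1239/50 kN, M_A = -826/15 kN·m, R_B = -3011/50 kN, M_B = 428/5 kN·m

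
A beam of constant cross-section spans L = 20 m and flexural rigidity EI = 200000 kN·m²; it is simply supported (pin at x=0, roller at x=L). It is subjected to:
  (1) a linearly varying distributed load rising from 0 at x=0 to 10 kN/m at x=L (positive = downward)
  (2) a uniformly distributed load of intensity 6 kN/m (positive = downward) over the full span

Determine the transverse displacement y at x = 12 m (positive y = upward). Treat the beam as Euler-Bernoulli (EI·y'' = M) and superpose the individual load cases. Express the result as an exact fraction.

Load 1 — triangular load w₀=10 kN/m (0→w₀ over full span):
  y_1 = -w₀x(7L⁴-10L²x²+3x⁴)/(360LEI) = -10·12·(7·20⁴-10·20²·12²+3·12⁴)/(360·20·200000) = -2368/46875 m
Load 2 — uniform load w=6 kN/m over full span:
  y_2 = -wx(L³-2Lx²+x³)/(24EI) = -6·12·(20³-2·20·12²+12³)/(24·200000) = -186/3125 m
Superposition: y = Σ y_i = -5158/46875 m ≈ -0.110037 m

y(12) = -5158/46875 m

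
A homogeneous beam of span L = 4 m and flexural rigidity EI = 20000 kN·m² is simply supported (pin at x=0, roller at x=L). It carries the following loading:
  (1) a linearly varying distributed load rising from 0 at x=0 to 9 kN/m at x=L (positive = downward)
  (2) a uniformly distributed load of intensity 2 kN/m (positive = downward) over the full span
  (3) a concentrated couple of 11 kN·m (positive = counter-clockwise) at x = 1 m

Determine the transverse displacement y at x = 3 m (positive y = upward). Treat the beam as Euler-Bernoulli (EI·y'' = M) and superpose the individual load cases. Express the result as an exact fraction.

y(3) = -333/640000 m

Load 1 — triangular load w₀=9 kN/m (0→w₀ over full span):
  y_1 = -w₀x(7L⁴-10L²x²+3x⁴)/(360LEI) = -9·3·(7·4⁴-10·4²·3²+3·3⁴)/(360·4·20000) = -357/640000 m
Load 2 — uniform load w=2 kN/m over full span:
  y_2 = -wx(L³-2Lx²+x³)/(24EI) = -2·3·(4³-2·4·3²+3³)/(24·20000) = -19/80000 m
Load 3 — applied couple M₀=11 kN·m at a=1 m (b=L-a=3):
  y_3 = (M₀x³/(6L)-M₀(x-a)²/2+C₁x)/EI  [x>a] with C₁=M₀(3b²-L²)/(6L)=121/24 = (11·3³/(6·4)-11·(3-1)²/2+(121/24)·3)/20000 = 11/40000 m
Superposition: y = Σ y_i = -333/640000 m ≈ -0.000520 m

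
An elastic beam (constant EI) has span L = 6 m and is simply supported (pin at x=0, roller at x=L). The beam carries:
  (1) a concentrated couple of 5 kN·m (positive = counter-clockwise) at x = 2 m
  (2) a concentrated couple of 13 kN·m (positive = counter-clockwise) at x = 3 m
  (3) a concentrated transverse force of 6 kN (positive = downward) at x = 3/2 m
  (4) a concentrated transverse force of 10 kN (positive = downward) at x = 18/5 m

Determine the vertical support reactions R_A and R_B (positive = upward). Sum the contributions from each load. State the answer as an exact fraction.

Load 1 — applied couple M₀=5 kN·m at a=2 m (b=L-a=4):
  R_A = M₀/L = 5/6 kN
  R_B = -M₀/L = -5/6 kN
Load 2 — applied couple M₀=13 kN·m at a=3 m (b=L-a=3):
  R_A = M₀/L = 13/6 kN
  R_B = -M₀/L = -13/6 kN
Load 3 — point force P=6 kN at a=3/2 m (b=L-a=9/2):
  R_A = Pb/L = 6·(9/2)/6 = 9/2 kN
  R_B = Pa/L = 6·(3/2)/6 = 3/2 kN
Load 4 — point force P=10 kN at a=18/5 m (b=L-a=12/5):
  R_A = Pb/L = 10·(12/5)/6 = 4 kN
  R_B = Pa/L = 10·(18/5)/6 = 6 kN
Superposition: R_A = 23/2 kN, R_B = 9/2 kN

R_A = 23/2 kN, R_B = 9/2 kN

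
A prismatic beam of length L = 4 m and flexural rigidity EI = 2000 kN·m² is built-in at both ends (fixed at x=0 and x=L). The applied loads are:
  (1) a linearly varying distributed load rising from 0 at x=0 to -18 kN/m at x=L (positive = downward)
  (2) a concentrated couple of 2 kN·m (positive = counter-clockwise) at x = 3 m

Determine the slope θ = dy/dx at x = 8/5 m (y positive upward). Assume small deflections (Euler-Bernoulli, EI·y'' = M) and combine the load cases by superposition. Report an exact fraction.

Load 1 — triangular load w₀=-18 kN/m (0→w₀ over full span):
  θ_1 = -w₀(2x(L-x)(L-2x)(x+2L)+x²(L-x)²)/(120LEI) = -(-18)·(2·(8/5)·(4-(8/5))·(4-2·(8/5))·((8/5)+2·4)+(8/5)²·(4-(8/5))²)/(120·4·2000) = 108/78125 rad
Load 2 — applied couple M₀=2 kN·m at a=3 m (b=L-a=1):
  θ_2 = (R_Ax²/2 - M_Ax)/EI  [x≤a] with R_A=9/16, M_A=5/8 = ((9/16)·(8/5)²/2 - (5/8)·(8/5))/2000 = -7/50000 rad
Superposition: θ = Σ θ_i = 1553/1250000 rad ≈ 0.001242 rad

θ(8/5) = 1553/1250000 rad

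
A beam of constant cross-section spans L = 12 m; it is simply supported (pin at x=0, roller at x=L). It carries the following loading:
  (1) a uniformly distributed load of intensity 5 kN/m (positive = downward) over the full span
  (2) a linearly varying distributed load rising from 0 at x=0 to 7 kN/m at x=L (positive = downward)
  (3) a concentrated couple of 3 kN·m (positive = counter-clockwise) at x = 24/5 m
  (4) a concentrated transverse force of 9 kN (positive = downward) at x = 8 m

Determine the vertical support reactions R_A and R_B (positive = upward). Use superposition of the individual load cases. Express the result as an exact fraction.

R_A = 189/4 kN, R_B = 255/4 kN

Load 1 — uniform load w=5 kN/m over full span:
  R_A = wL/2 = 5·12/2 = 30 kN
  R_B = wL/2 = 5·12/2 = 30 kN
Load 2 — triangular load w₀=7 kN/m (0→w₀ over full span):
  R_A = w₀L/6 = 7·12/6 = 14 kN
  R_B = w₀L/3 = 7·12/3 = 28 kN
Load 3 — applied couple M₀=3 kN·m at a=24/5 m (b=L-a=36/5):
  R_A = M₀/L = 3/12 = 1/4 kN
  R_B = -M₀/L = -3/12 = -1/4 kN
Load 4 — point force P=9 kN at a=8 m (b=L-a=4):
  R_A = Pb/L = 9·4/12 = 3 kN
  R_B = Pa/L = 9·8/12 = 6 kN
Superposition: R_A = 189/4 kN, R_B = 255/4 kN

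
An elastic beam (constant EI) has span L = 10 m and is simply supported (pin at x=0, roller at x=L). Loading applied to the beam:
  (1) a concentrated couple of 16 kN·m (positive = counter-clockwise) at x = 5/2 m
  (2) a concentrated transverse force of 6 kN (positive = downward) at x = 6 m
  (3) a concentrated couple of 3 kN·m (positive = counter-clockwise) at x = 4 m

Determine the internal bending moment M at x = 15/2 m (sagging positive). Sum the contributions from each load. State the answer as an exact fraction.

Load 1 — applied couple M₀=16 kN·m at a=5/2 m (b=L-a=15/2):
  M_1 = M₀x/L - M₀  [x>a] = 16·(15/2)/10 - 16 = -4 kN·m
Load 2 — point force P=6 kN at a=6 m (b=L-a=4):
  M_2 = Pa(L-x)/L  [x>a] = 6·6·(10-(15/2))/10 = 9 kN·m
Load 3 — applied couple M₀=3 kN·m at a=4 m (b=L-a=6):
  M_3 = M₀x/L - M₀  [x>a] = 3·(15/2)/10 - 3 = -3/4 kN·m
Superposition: M = Σ M_i = 17/4 kN·m ≈ 4.250000 kN·m

M(15/2) = 17/4 kN·m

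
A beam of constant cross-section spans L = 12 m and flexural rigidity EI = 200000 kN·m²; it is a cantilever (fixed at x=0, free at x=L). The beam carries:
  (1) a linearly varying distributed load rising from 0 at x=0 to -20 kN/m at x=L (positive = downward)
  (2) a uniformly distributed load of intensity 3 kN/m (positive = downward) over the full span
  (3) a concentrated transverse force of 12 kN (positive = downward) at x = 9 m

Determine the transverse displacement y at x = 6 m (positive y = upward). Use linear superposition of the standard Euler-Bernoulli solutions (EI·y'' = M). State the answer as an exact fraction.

y(6) = 4401/100000 m

Load 1 — triangular load w₀=-20 kN/m (0→w₀ over full span):
  y_1 = (w₀Lx³/12-w₀L²x²/6-w₀x⁵/(120L))/EI = ((-20)·12·6³/12-(-20)·12²·6²/6-(-20)·6⁵/(120·12))/200000 = 3267/50000 m
Load 2 — uniform load w=3 kN/m over full span:
  y_2 = -wx²(x²-4Lx+6L²)/(24EI) = -3·6²·(6²-4·12·6+6·12²)/(24·200000) = -1377/100000 m
Load 3 — point force P=12 kN at a=9 m (b=L-a=3):
  y_3 = -Px²(3a-x)/(6EI)  [x≤a] = -12·6²·(3·9-6)/(6·200000) = -189/25000 m
Superposition: y = Σ y_i = 4401/100000 m ≈ 0.044010 m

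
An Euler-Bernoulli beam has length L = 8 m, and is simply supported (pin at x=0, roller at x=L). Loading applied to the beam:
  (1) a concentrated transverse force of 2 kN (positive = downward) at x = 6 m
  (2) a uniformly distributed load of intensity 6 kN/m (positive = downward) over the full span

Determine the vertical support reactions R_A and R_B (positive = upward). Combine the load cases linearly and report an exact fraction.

R_A = 49/2 kN, R_B = 51/2 kN

Load 1 — point force P=2 kN at a=6 m (b=L-a=2):
  R_A = Pb/L = 2·2/8 = 1/2 kN
  R_B = Pa/L = 2·6/8 = 3/2 kN
Load 2 — uniform load w=6 kN/m over full span:
  R_A = wL/2 = 6·8/2 = 24 kN
  R_B = wL/2 = 6·8/2 = 24 kN
Superposition: R_A = 49/2 kN, R_B = 51/2 kN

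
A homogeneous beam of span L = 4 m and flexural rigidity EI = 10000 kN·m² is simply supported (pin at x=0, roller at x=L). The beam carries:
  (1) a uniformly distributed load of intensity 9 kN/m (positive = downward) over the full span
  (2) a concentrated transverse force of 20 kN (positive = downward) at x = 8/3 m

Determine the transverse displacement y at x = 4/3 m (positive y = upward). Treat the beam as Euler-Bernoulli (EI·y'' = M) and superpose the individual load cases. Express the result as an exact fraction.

y(4/3) = -676/151875 m

Load 1 — uniform load w=9 kN/m over full span:
  y_1 = -wx(L³-2Lx²+x³)/(24EI) = -9·(4/3)·(4³-2·4·(4/3)²+(4/3)³)/(24·10000) = -44/16875 m
Load 2 — point force P=20 kN at a=8/3 m (b=L-a=4/3):
  y_2 = -Pbx(L²-b²-x²)/(6LEI)  [x≤a] = -20·(4/3)·(4/3)·(4²-(4/3)²-(4/3)²)/(6·4·10000) = -56/30375 m
Superposition: y = Σ y_i = -676/151875 m ≈ -0.004451 m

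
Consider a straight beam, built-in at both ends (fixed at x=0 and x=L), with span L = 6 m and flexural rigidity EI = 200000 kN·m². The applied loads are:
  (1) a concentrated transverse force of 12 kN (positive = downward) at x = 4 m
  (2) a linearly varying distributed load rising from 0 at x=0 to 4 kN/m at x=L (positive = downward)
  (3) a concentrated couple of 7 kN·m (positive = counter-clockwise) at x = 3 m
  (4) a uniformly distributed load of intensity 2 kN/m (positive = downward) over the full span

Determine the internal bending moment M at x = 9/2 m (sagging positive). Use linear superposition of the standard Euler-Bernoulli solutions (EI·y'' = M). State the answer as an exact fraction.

M(9/2) = 229/60 kN·m

Load 1 — point force P=12 kN at a=4 m (b=L-a=2):
  M_1 = Pa²(a+3b)(L-x)/L³ - Pa²b/L²  [x>a] = 12·4²·(4+3·2)·(6-(9/2))/6³ - 12·4²·2/6² = 8/3 kN·m
Load 2 — triangular load w₀=4 kN/m (0→w₀ over full span):
  M_2 = 3w₀Lx/20 - w₀L²/30 - w₀x³/(6L) = 3·4·6·(9/2)/20 - 4·6²/30 - 4·(9/2)³/(6·6) = 51/40 kN·m
Load 3 — applied couple M₀=7 kN·m at a=3 m (b=L-a=3):
  M_3 = R_Ax - M_A - M₀  [x>a] with R_A=7/4, M_A=7/4 = (7/4)·(9/2) - (7/4) - 7 = -7/8 kN·m
Load 4 — uniform load w=2 kN/m over full span:
  M_4 = wLx/2 - wL²/12 - wx²/2 = 2·6·(9/2)/2 - 2·6²/12 - 2·(9/2)²/2 = 3/4 kN·m
Superposition: M = Σ M_i = 229/60 kN·m ≈ 3.816667 kN·m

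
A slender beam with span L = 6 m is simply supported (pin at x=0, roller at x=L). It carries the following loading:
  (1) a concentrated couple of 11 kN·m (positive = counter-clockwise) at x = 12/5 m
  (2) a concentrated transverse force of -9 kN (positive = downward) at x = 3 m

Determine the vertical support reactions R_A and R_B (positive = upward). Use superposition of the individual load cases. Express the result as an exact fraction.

R_A = -8/3 kN, R_B = -19/3 kN

Load 1 — applied couple M₀=11 kN·m at a=12/5 m (b=L-a=18/5):
  R_A = M₀/L = 11/6 kN
  R_B = -M₀/L = -11/6 kN
Load 2 — point force P=-9 kN at a=3 m (b=L-a=3):
  R_A = Pb/L = (-9)·3/6 = -9/2 kN
  R_B = Pa/L = (-9)·3/6 = -9/2 kN
Superposition: R_A = -8/3 kN, R_B = -19/3 kN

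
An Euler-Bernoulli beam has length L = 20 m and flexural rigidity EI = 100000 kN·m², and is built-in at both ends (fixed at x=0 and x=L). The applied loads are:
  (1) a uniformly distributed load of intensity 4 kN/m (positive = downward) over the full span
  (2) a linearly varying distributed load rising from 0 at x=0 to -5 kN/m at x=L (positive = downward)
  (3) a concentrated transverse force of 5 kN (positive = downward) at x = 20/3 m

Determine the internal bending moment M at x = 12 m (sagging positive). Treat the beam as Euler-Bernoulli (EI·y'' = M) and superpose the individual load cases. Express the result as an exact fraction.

Load 1 — uniform load w=4 kN/m over full span:
  M_1 = wLx/2 - wL²/12 - wx²/2 = 4·20·12/2 - 4·20²/12 - 4·12²/2 = 176/3 kN·m
Load 2 — triangular load w₀=-5 kN/m (0→w₀ over full span):
  M_2 = 3w₀Lx/20 - w₀L²/30 - w₀x³/(6L) = 3·(-5)·20·12/20 - (-5)·20²/30 - (-5)·12³/(6·20) = -124/3 kN·m
Load 3 — point force P=5 kN at a=20/3 m (b=L-a=40/3):
  M_3 = Pa²(a+3b)(L-x)/L³ - Pa²b/L²  [x>a] = 5·(20/3)²·((20/3)+3·(40/3))·(20-12)/20³ - 5·(20/3)²·(40/3)/20² = 80/27 kN·m
Superposition: M = Σ M_i = 548/27 kN·m ≈ 20.296296 kN·m

M(12) = 548/27 kN·m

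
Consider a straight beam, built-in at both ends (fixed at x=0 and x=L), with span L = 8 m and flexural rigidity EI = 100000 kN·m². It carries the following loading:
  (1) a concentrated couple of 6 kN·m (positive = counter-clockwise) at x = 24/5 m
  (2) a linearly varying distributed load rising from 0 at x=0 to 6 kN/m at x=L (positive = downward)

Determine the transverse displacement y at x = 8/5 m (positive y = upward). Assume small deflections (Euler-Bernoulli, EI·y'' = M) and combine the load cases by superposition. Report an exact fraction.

Load 1 — applied couple M₀=6 kN·m at a=24/5 m (b=L-a=16/5):
  y_1 = (R_Ax³/6 - M_Ax²/2)/EI  [x≤a] with R_A=27/25, M_A=48/25 = ((27/25)·(8/5)³/6 - (48/25)·(8/5)²/2)/100000 = -168/9765625 m
Load 2 — triangular load w₀=6 kN/m (0→w₀ over full span):
  y_2 = -w₀x²(L-x)²(x+2L)/(120LEI) = -6·(8/5)²·(8-(8/5))²·((8/5)+2·8)/(120·8·100000) = -5632/48828125 m
Superposition: y = Σ y_i = -6472/48828125 m ≈ -0.000133 m

y(8/5) = -6472/48828125 m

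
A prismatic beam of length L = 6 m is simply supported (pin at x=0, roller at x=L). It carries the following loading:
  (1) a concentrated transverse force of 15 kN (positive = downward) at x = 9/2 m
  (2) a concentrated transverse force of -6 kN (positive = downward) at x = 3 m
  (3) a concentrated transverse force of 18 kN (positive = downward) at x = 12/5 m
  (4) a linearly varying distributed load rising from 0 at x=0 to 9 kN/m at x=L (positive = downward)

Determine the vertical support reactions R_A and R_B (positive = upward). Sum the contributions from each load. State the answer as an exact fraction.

R_A = 411/20 kN, R_B = 669/20 kN

Load 1 — point force P=15 kN at a=9/2 m (b=L-a=3/2):
  R_A = Pb/L = 15·(3/2)/6 = 15/4 kN
  R_B = Pa/L = 15·(9/2)/6 = 45/4 kN
Load 2 — point force P=-6 kN at a=3 m (b=L-a=3):
  R_A = Pb/L = (-6)·3/6 = -3 kN
  R_B = Pa/L = (-6)·3/6 = -3 kN
Load 3 — point force P=18 kN at a=12/5 m (b=L-a=18/5):
  R_A = Pb/L = 18·(18/5)/6 = 54/5 kN
  R_B = Pa/L = 18·(12/5)/6 = 36/5 kN
Load 4 — triangular load w₀=9 kN/m (0→w₀ over full span):
  R_A = w₀L/6 = 9·6/6 = 9 kN
  R_B = w₀L/3 = 9·6/3 = 18 kN
Superposition: R_A = 411/20 kN, R_B = 669/20 kN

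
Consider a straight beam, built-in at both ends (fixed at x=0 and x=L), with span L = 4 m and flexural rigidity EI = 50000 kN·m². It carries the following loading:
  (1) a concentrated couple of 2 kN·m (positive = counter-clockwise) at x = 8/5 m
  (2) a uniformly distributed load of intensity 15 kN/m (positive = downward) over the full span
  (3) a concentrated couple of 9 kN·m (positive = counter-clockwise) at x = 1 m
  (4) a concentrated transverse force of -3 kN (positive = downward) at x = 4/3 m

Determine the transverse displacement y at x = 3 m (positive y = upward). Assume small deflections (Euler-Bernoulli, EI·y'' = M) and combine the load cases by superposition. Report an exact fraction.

y(3) = -35647/432000000 m

Load 1 — applied couple M₀=2 kN·m at a=8/5 m (b=L-a=12/5):
  y_1 = (R_Ax³/6 - M_Ax²/2 - M₀(x-a)²/2)/EI  [x>a] with R_A=18/25, M_A=6/25 = ((18/25)·3³/6 - (6/25)·3²/2 - 2·(3-(8/5))²/2)/50000 = 1/250000 m
Load 2 — uniform load w=15 kN/m over full span:
  y_2 = -wx²(L-x)²/(24EI) = -15·3²·(4-3)²/(24·50000) = -9/80000 m
Load 3 — applied couple M₀=9 kN·m at a=1 m (b=L-a=3):
  y_3 = (R_Ax³/6 - M_Ax²/2 - M₀(x-a)²/2)/EI  [x>a] with R_A=81/32, M_A=-27/16 = ((81/32)·3³/6 - (-27/16)·3²/2 - 9·(3-1)²/2)/50000 = 63/3200000 m
Load 4 — point force P=-3 kN at a=4/3 m (b=L-a=8/3):
  y_4 = -Pa²(L-x)²(3bL-(3b+a)(L-x))/(6L³EI)  [x>a] = -(-3)·(4/3)²·(4-3)²·(3·(8/3)·4-(3·(8/3)+(4/3))·(4-3))/(6·4³·50000) = 17/2700000 m
Superposition: y = Σ y_i = -35647/432000000 m ≈ -0.000083 m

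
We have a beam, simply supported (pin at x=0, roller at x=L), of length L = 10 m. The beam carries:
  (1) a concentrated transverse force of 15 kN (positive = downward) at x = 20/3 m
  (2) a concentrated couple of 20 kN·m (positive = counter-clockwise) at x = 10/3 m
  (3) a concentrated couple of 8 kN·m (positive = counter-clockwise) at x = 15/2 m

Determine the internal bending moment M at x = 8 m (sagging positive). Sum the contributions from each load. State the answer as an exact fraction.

Load 1 — point force P=15 kN at a=20/3 m (b=L-a=10/3):
  M_1 = Pa(L-x)/L  [x>a] = 15·(20/3)·(10-8)/10 = 20 kN·m
Load 2 — applied couple M₀=20 kN·m at a=10/3 m (b=L-a=20/3):
  M_2 = M₀x/L - M₀  [x>a] = 20·8/10 - 20 = -4 kN·m
Load 3 — applied couple M₀=8 kN·m at a=15/2 m (b=L-a=5/2):
  M_3 = M₀x/L - M₀  [x>a] = 8·8/10 - 8 = -8/5 kN·m
Superposition: M = Σ M_i = 72/5 kN·m ≈ 14.400000 kN·m

M(8) = 72/5 kN·m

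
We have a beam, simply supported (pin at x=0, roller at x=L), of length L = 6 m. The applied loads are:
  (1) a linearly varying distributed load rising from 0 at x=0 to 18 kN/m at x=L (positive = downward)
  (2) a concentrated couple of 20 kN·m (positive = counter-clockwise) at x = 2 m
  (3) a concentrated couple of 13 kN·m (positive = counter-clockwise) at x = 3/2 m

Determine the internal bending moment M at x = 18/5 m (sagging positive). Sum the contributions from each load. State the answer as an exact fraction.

M(18/5) = 3534/125 kN·m

Load 1 — triangular load w₀=18 kN/m (0→w₀ over full span):
  M_1 = w₀Lx/6 - w₀x³/(6L) = 18·6·(18/5)/6 - 18·(18/5)³/(6·6) = 5184/125 kN·m
Load 2 — applied couple M₀=20 kN·m at a=2 m (b=L-a=4):
  M_2 = M₀x/L - M₀  [x>a] = 20·(18/5)/6 - 20 = -8 kN·m
Load 3 — applied couple M₀=13 kN·m at a=3/2 m (b=L-a=9/2):
  M_3 = M₀x/L - M₀  [x>a] = 13·(18/5)/6 - 13 = -26/5 kN·m
Superposition: M = Σ M_i = 3534/125 kN·m ≈ 28.272000 kN·m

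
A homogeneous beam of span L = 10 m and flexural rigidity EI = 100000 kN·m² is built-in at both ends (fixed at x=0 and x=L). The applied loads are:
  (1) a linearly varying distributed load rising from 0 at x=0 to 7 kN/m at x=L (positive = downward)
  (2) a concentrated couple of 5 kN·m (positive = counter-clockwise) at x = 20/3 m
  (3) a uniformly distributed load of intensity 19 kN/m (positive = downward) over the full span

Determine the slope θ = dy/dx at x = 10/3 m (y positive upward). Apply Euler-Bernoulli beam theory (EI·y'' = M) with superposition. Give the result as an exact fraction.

θ(10/3) = -691/486000 rad

Load 1 — triangular load w₀=7 kN/m (0→w₀ over full span):
  θ_1 = -w₀(2x(L-x)(L-2x)(x+2L)+x²(L-x)²)/(120LEI) = -7·(2·(10/3)·(10-(10/3))·(10-2·(10/3))·((10/3)+2·10)+(10/3)²·(10-(10/3))²)/(120·10·100000) = -7/30375 rad
Load 2 — applied couple M₀=5 kN·m at a=20/3 m (b=L-a=10/3):
  θ_2 = (R_Ax²/2 - M_Ax)/EI  [x≤a] with R_A=2/3, M_A=5/3 = ((2/3)·(10/3)²/2 - (5/3)·(10/3))/100000 = -1/54000 rad
Load 3 — uniform load w=19 kN/m over full span:
  θ_3 = -wx(L-x)(L-2x)/(12EI) = -19·(10/3)·(10-(10/3))·(10-2·(10/3))/(12·100000) = -19/16200 rad
Superposition: θ = Σ θ_i = -691/486000 rad ≈ -0.001422 rad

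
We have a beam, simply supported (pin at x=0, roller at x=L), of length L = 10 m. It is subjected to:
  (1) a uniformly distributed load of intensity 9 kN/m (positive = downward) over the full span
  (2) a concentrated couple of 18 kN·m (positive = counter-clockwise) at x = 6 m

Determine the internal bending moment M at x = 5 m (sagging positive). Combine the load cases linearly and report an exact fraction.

Load 1 — uniform load w=9 kN/m over full span:
  M_1 = wx(L-x)/2 = 9·5·(10-5)/2 = 225/2 kN·m
Load 2 — applied couple M₀=18 kN·m at a=6 m (b=L-a=4):
  M_2 = M₀x/L  [x≤a] = 18·5/10 = 9 kN·m
Superposition: M = Σ M_i = 243/2 kN·m ≈ 121.500000 kN·m

M(5) = 243/2 kN·m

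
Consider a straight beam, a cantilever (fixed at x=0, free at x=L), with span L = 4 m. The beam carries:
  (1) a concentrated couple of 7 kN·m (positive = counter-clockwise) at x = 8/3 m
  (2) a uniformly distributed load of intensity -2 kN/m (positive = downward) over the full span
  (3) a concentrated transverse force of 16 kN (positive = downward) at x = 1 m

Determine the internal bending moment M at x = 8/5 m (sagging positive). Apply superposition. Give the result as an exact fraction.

Load 1 — applied couple M₀=7 kN·m at a=8/3 m (b=L-a=4/3):
  M_1 = M₀  [x≤a] = 7 = 7 kN·m
Load 2 — uniform load w=-2 kN/m over full span:
  M_2 = -w(L-x)²/2 = -(-2)·(4-(8/5))²/2 = 144/25 kN·m
Load 3 — point force P=16 kN at a=1 m (b=L-a=3):
  M_3 = 0  [x>a] = 0 kN·m
Superposition: M = Σ M_i = 319/25 kN·m ≈ 12.760000 kN·m

M(8/5) = 319/25 kN·m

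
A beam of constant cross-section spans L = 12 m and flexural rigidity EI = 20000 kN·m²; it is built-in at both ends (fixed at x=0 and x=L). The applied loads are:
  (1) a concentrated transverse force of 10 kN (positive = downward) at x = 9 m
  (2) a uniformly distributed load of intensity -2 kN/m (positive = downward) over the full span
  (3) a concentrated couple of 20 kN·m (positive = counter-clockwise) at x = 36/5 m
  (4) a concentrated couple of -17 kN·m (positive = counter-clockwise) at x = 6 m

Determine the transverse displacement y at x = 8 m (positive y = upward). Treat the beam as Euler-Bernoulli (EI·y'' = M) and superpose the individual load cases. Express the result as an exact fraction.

y(8) = 157/150000 m

Load 1 — point force P=10 kN at a=9 m (b=L-a=3):
  y_1 = -Pb²x²(3aL-(3a+b)x)/(6L³EI)  [x≤a] = -10·3²·8²·(3·9·12-(3·9+3)·8)/(6·12³·20000) = -7/3000 m
Load 2 — uniform load w=-2 kN/m over full span:
  y_2 = -wx²(L-x)²/(24EI) = -(-2)·8²·(12-8)²/(24·20000) = 8/1875 m
Load 3 — applied couple M₀=20 kN·m at a=36/5 m (b=L-a=24/5):
  y_3 = (R_Ax³/6 - M_Ax²/2 - M₀(x-a)²/2)/EI  [x>a] with R_A=12/5, M_A=32/5 = ((12/5)·8³/6 - (32/5)·8²/2 - 20·(8-(36/5))²/2)/20000 = -1/3125 m
Load 4 — applied couple M₀=-17 kN·m at a=6 m (b=L-a=6):
  y_4 = (R_Ax³/6 - M_Ax²/2 - M₀(x-a)²/2)/EI  [x>a] with R_A=-17/8, M_A=-17/4 = ((-17/8)·8³/6 - (-17/4)·8²/2 - (-17)·(8-6)²/2)/20000 = -17/30000 m
Superposition: y = Σ y_i = 157/150000 m ≈ 0.001047 m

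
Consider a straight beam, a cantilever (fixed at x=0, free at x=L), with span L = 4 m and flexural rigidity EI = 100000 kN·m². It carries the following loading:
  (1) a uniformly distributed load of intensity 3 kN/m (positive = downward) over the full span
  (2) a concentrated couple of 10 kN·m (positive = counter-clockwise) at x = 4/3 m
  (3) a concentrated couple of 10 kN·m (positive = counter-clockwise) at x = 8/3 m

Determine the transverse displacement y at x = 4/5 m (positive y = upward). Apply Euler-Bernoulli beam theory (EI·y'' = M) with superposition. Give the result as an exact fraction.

y(4/5) = -6/1953125 m

Load 1 — uniform load w=3 kN/m over full span:
  y_1 = -wx²(x²-4Lx+6L²)/(24EI) = -3·(4/5)²·((4/5)²-4·4·(4/5)+6·4²)/(24·100000) = -131/1953125 m
Load 2 — applied couple M₀=10 kN·m at a=4/3 m (b=L-a=8/3):
  y_2 = M₀x²/(2EI)  [x≤a] = 10·(4/5)²/(2·100000) = 1/31250 m
Load 3 — applied couple M₀=10 kN·m at a=8/3 m (b=L-a=4/3):
  y_3 = M₀x²/(2EI)  [x≤a] = 10·(4/5)²/(2·100000) = 1/31250 m
Superposition: y = Σ y_i = -6/1953125 m ≈ -0.000003 m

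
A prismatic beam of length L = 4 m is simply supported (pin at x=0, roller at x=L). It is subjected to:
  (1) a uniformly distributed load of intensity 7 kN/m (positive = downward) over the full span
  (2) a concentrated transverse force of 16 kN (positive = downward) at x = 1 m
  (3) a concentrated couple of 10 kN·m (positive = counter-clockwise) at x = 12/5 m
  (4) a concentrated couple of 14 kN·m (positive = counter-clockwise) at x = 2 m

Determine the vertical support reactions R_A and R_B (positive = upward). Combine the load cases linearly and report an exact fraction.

R_A = 32 kN, R_B = 12 kN

Load 1 — uniform load w=7 kN/m over full span:
  R_A = wL/2 = 7·4/2 = 14 kN
  R_B = wL/2 = 7·4/2 = 14 kN
Load 2 — point force P=16 kN at a=1 m (b=L-a=3):
  R_A = Pb/L = 16·3/4 = 12 kN
  R_B = Pa/L = 16·1/4 = 4 kN
Load 3 — applied couple M₀=10 kN·m at a=12/5 m (b=L-a=8/5):
  R_A = M₀/L = 10/4 = 5/2 kN
  R_B = -M₀/L = -10/4 = -5/2 kN
Load 4 — applied couple M₀=14 kN·m at a=2 m (b=L-a=2):
  R_A = M₀/L = 14/4 = 7/2 kN
  R_B = -M₀/L = -14/4 = -7/2 kN
Superposition: R_A = 32 kN, R_B = 12 kN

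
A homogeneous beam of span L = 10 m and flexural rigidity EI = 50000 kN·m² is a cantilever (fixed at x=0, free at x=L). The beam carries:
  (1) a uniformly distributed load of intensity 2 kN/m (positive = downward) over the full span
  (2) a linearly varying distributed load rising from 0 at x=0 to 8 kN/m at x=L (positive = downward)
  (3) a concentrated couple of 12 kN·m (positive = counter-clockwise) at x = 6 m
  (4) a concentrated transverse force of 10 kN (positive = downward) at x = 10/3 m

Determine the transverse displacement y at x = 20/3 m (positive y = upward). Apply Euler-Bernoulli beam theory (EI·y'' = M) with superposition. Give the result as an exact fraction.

y(20/3) = -249784/2278125 m

Load 1 — uniform load w=2 kN/m over full span:
  y_1 = -wx²(x²-4Lx+6L²)/(24EI) = -2·(20/3)²·((20/3)²-4·10·(20/3)+6·10²)/(24·50000) = -34/1215 m
Load 2 — triangular load w₀=8 kN/m (0→w₀ over full span):
  y_2 = (w₀Lx³/12-w₀L²x²/6-w₀x⁵/(120L))/EI = (8·10·(20/3)³/12-8·10²·(20/3)²/6-8·(20/3)⁵/(120·10))/50000 = -1472/18225 m
Load 3 — applied couple M₀=12 kN·m at a=6 m (b=L-a=4):
  y_3 = M₀a(2x-a)/(2EI)  [x>a] = 12·6·(2·(20/3)-6)/(2·50000) = 33/6250 m
Load 4 — point force P=10 kN at a=10/3 m (b=L-a=20/3):
  y_4 = -Pa²(3x-a)/(6EI)  [x>a] = -10·(10/3)²·(3·(20/3)-(10/3))/(6·50000) = -1/162 m
Superposition: y = Σ y_i = -249784/2278125 m ≈ -0.109645 m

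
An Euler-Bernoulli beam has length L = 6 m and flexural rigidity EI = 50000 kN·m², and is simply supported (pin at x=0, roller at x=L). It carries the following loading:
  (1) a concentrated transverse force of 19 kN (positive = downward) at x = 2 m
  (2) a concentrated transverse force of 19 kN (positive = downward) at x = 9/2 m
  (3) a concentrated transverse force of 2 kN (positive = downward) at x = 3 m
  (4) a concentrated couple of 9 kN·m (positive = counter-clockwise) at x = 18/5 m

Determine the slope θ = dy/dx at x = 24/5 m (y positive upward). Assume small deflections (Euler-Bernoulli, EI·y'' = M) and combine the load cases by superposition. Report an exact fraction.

θ(24/5) = 445997/360000000 rad

Load 1 — point force P=19 kN at a=2 m (b=L-a=4):
  θ_1 = -Pa(2L²-6Lx+3x²+a²)/(6LEI)  [x>a] = -19·2·(2·6²-6·6·(24/5)+3·(24/5)²+2²)/(6·6·50000) = 3287/5625000 rad
Load 2 — point force P=19 kN at a=9/2 m (b=L-a=3/2):
  θ_2 = -Pa(2L²-6Lx+3x²+a²)/(6LEI)  [x>a] = -19·(9/2)·(2·6²-6·6·(24/5)+3·(24/5)²+(9/2)²)/(6·6·50000) = 21717/40000000 rad
Load 3 — point force P=2 kN at a=3 m (b=L-a=3):
  θ_3 = -Pa(2L²-6Lx+3x²+a²)/(6LEI)  [x>a] = -2·3·(2·6²-6·6·(24/5)+3·(24/5)²+3²)/(6·6·50000) = 189/2500000 rad
Load 4 — applied couple M₀=9 kN·m at a=18/5 m (b=L-a=12/5):
  θ_4 = (M₀x²/(2L)-M₀(x-a)+C₁)/EI  [x>a] with C₁=M₀(3b²-L²)/(6L)=-117/25 = (9·(24/5)²/(2·6)-9·((24/5)-(18/5))+(-117/25))/50000 = 9/250000 rad
Superposition: θ = Σ θ_i = 445997/360000000 rad ≈ 0.001239 rad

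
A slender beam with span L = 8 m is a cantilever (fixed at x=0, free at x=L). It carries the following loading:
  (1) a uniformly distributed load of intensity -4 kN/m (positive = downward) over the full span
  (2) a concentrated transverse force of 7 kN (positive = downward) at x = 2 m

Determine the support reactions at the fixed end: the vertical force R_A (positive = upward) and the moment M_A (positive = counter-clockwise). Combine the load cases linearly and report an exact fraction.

Load 1 — uniform load w=-4 kN/m over full span:
  R_A = wL = (-4)·8 = -32 kN
  M_A = wL²/2 = (-4)·8²/2 = -128 kN·m
Load 2 — point force P=7 kN at a=2 m (b=L-a=6):
  R_A = P = 7 kN
  M_A = Pa = 7·2 = 14 kN·m
Superposition: R_A = -25 kN, M_A = -114 kN·m

R_A = -25 kN, M_A = -114 kN·m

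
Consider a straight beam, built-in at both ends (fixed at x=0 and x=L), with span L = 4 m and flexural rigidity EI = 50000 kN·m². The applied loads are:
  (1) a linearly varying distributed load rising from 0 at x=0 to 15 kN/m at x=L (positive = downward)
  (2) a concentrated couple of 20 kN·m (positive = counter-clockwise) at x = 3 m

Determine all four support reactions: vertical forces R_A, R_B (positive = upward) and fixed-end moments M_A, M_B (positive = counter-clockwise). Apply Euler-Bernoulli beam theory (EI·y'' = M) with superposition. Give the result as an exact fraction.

R_A = 117/8 kN, M_A = 57/4 kN·m, R_B = 123/8 kN, M_B = -63/4 kN·m

Load 1 — triangular load w₀=15 kN/m (0→w₀ over full span):
  R_A = 3w₀L/20 = 3·15·4/20 = 9 kN
  M_A = w₀L²/30 = 15·4²/30 = 8 kN·m
  R_B = 7w₀L/20 = 7·15·4/20 = 21 kN
  M_B = -w₀L²/20 = -15·4²/20 = -12 kN·m
Load 2 — applied couple M₀=20 kN·m at a=3 m (b=L-a=1):
  R_A = 6M₀ab/L³ = 6·20·3·1/4³ = 45/8 kN
  M_A = M₀b(2a-b)/L² = 20·1·(2·3-1)/4² = 25/4 kN·m
  R_B = -6M₀ab/L³ = -6·20·3·1/4³ = -45/8 kN
  M_B = M₀a(2b-a)/L² = 20·3·(2·1-3)/4² = -15/4 kN·m
Superposition: R_A = 117/8 kN, M_A = 57/4 kN·m, R_B = 123/8 kN, M_B = -63/4 kN·m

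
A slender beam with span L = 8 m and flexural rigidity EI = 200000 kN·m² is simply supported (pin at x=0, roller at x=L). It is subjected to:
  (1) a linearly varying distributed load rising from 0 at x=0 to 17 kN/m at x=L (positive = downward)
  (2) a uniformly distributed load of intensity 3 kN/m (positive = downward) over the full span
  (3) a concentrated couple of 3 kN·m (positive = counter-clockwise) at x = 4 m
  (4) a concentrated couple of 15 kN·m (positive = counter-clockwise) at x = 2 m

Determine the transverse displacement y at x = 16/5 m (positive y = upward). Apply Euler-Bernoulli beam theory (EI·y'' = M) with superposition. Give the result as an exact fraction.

y(16/5) = -12511339/4687500000 m

Load 1 — triangular load w₀=17 kN/m (0→w₀ over full span):
  y_1 = -w₀x(7L⁴-10L²x²+3x⁴)/(360LEI) = -17·(16/5)·(7·8⁴-10·8²·(16/5)²+3·(16/5)⁴)/(360·8·200000) = -310352/146484375 m
Load 2 — uniform load w=3 kN/m over full span:
  y_2 = -wx(L³-2Lx²+x³)/(24EI) = -3·(16/5)·(8³-2·8·(16/5)²+(16/5)³)/(24·200000) = -1488/1953125 m
Load 3 — applied couple M₀=3 kN·m at a=4 m (b=L-a=4):
  y_3 = (M₀x³/(6L)+C₁x)/EI  [x≤a] with C₁=M₀(3b²-L²)/(6L)=-1 = (3·(16/5)³/(6·8)+(-1)·(16/5))/200000 = -9/1562500 m
Load 4 — applied couple M₀=15 kN·m at a=2 m (b=L-a=6):
  y_4 = (M₀x³/(6L)-M₀(x-a)²/2+C₁x)/EI  [x>a] with C₁=M₀(3b²-L²)/(6L)=55/4 = (15·(16/5)³/(6·8)-15·((16/5)-2)²/2+(55/4)·(16/5))/200000 = 543/2500000 m
Superposition: y = Σ y_i = -12511339/4687500000 m ≈ -0.002669 m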